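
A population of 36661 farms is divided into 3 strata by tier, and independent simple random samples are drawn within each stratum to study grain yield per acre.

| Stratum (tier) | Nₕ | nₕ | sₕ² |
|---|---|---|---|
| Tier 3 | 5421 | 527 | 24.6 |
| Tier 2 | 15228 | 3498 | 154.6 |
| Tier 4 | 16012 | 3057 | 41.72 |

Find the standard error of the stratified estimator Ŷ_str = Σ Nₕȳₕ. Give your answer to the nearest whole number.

3459

Var(Ŷ_str) = Σₕ Nₕ²(1 − fₕ)sₕ²/nₕ.
Tier 3: 5421²·(1 − 527/5421)·24.6/527 = 1.2384197 × 10^6.
Tier 2: 15228²·(1 − 3498/15228)·154.6/3498 = 7.8946079 × 10^6.
Tier 4: 16012²·(1 − 3057/16012)·41.72/3057 = 2.8309478 × 10^6.
Sum = 1.1963975 × 10^7.
SE = √(1.1963975 × 10^7) = 3459.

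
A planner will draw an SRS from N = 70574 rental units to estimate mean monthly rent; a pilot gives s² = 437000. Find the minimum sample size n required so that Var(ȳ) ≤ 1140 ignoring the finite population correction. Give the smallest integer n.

Without fpc, n₀ = s²/D = 437000/1140 = 383.3333.
Rounding up, n = 384.

384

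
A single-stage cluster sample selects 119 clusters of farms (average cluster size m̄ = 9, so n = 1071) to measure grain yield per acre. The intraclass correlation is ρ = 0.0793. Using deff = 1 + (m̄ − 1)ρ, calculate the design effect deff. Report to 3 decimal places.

deff = 1 + (9 − 1)·0.0793 = 1 + 0.6344 = 1.6344.

1.634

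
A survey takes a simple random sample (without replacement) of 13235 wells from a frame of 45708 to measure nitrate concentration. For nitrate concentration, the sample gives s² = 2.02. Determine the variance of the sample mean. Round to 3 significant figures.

Under SRS without replacement, Var(ȳ) = (1 − f)·s²/n with f = n/N = 13235/45708 = 0.28955544.
Var(ȳ) = (1 − 0.28955544)·2.02/13235 = 0.71044456·1.5262561 × 10^-4 = 1.0843204 × 10^-4.

1.08 × 10^-4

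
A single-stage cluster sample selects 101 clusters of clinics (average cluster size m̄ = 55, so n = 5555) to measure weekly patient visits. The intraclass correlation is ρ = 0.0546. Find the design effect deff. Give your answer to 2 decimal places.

deff = 1 + (55 − 1)·0.0546 = 1 + 2.9484 = 3.9484.

3.95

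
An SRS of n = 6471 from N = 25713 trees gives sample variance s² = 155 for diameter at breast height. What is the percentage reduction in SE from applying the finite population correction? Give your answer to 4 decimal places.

f = n/N = 6471/25713 = 0.25166258.
SE_no-fpc = √(s²/n) = 0.15476764; SE_fpc = √((1−f)s²/n) = 0.13388406.
Ratio = √(1−f) = 0.86506498. Reduction = 100·(1 − 0.86506498) = 13.4935%.

13.4935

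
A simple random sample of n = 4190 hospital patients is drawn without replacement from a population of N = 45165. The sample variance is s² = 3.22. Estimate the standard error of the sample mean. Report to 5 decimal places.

0.02640

Under SRS without replacement, Var(ȳ) = (1 − f)·s²/n with f = n/N = 4190/45165 = 0.09277095.
Var(ȳ) = (1 − 0.09277095)·3.22/4190 = 0.90722905·7.6849642 × 10^-4 = 6.9720228 × 10^-4.
SE(ȳ) = √(6.9720228 × 10^-4) = 0.02640.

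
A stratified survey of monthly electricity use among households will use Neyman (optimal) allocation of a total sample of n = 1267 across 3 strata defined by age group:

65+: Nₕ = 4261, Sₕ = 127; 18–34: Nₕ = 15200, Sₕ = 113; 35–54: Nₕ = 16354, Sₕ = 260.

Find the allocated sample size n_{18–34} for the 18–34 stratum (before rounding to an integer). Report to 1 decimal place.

334.2

Neyman allocation: nₕ = n·NₕSₕ / Σⱼ NⱼSⱼ.
Σ NⱼSⱼ = 4261·127 + 15200·113 + 16354·260 = 6.510787 × 10^6.
n_{18–34} = 1267·15200·113 / (6.510787 × 10^6) = 334.2.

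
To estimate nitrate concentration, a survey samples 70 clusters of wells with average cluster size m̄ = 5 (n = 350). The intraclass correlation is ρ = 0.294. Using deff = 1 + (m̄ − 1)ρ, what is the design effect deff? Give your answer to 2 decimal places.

2.18

deff = 1 + (5 − 1)·0.294 = 1 + 1.176 = 2.176.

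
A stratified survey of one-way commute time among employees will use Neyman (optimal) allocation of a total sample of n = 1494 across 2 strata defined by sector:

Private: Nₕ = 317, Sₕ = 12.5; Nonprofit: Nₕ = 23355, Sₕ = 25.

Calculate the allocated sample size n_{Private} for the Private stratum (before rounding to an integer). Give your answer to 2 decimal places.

Neyman allocation: nₕ = n·NₕSₕ / Σⱼ NⱼSⱼ.
Σ NⱼSⱼ = 317·12.5 + 23355·25 = 587837.5.
n_{Private} = 1494·317·12.5 / 587837.5 = 10.07.

10.07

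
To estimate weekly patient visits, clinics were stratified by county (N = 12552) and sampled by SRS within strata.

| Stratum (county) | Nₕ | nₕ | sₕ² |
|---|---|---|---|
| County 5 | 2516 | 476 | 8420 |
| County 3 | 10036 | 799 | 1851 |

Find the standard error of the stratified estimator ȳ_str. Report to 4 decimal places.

1.3926

Var(ȳ_str) = Σₕ Wₕ²(1 − fₕ)sₕ²/nₕ with Wₕ = Nₕ/N, N = 12552.
County 5: Wₕ = 0.20044614; term = 0.20044614²·(1 − 0.18918919)·8420/476 = 0.57626213.
County 3: Wₕ = 0.79955386; term = 0.79955386²·(1 − 0.07961339)·1851/799 = 1.3630926.
Sum = 1.9393547.
SE = √(1.9393547) = 1.3926.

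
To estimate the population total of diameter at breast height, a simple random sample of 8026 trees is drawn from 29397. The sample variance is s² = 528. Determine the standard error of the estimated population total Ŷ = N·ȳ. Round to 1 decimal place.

6428.8

Var(Ŷ) = N²·Var(ȳ) = N²·(1 − n/N)·s²/n.
f = 8026/29397 = 0.27302106; Var(ȳ) = 0.72697894·528/8026 = 0.047825178.
Var(Ŷ) = 29397² · 0.047825178 = 4.1329735 × 10^7.
SE(Ŷ) = √(4.1329735 × 10^7) = 6428.8.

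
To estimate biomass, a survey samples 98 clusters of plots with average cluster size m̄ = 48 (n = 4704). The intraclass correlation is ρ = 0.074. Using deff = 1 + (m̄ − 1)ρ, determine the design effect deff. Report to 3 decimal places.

4.478

deff = 1 + (48 − 1)·0.074 = 1 + 3.478 = 4.478.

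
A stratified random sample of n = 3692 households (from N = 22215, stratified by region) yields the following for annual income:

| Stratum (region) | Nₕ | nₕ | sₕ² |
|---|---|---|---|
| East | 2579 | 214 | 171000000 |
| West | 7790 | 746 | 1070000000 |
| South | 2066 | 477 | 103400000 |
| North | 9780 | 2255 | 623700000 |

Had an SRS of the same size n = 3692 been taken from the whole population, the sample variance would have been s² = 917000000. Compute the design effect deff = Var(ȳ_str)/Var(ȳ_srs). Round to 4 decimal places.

1.0239

Var(ȳ_str) = Σ Wₕ²(1−fₕ)sₕ²/nₕ with Wₕ = Nₕ/22215:
  East: (2579/22215)²·(1−214/2579)·171000000/214 = 9875.7978
  West: (7790/22215)²·(1−746/7790)·1070000000/746 = 159481.06
  South: (2066/22215)²·(1−477/2066)·103400000/477 = 1441.9949
  North: (9780/22215)²·(1−2255/9780)·623700000/2255 = 41246.008
  → Var(ȳ_str) = 212044.86.
Var(ȳ_srs) = (1 − 3692/22215)·917000000/3692 = 207096.45.
deff = 212044.86 / 207096.45 = 1.0239.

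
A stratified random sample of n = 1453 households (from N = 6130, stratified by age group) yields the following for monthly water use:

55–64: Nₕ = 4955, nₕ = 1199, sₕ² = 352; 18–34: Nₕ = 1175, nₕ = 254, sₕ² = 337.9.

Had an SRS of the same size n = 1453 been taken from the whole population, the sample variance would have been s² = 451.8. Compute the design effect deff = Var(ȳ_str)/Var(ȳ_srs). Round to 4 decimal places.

0.7744

Var(ȳ_str) = Σ Wₕ²(1−fₕ)sₕ²/nₕ with Wₕ = Nₕ/6130:
  55–64: (4955/6130)²·(1−1199/4955)·352/1199 = 0.14540247
  18–34: (1175/6130)²·(1−254/1175)·337.9/254 = 0.038311665
  → Var(ȳ_str) = 0.18371414.
Var(ȳ_srs) = (1 − 1453/6130)·451.8/1453 = 0.23723978.
deff = 0.18371414 / 0.23723978 = 0.7744.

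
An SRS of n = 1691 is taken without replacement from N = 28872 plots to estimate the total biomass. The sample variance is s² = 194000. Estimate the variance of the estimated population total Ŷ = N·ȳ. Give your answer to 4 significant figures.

9.003 × 10^10

Var(Ŷ) = N²·Var(ȳ) = N²·(1 − n/N)·s²/n.
f = 1691/28872 = 0.05856886; Var(ȳ) = 0.94143114·194000/1691 = 108.0057.
Var(Ŷ) = 28872² · 108.0057 = 9.0032729 × 10^10.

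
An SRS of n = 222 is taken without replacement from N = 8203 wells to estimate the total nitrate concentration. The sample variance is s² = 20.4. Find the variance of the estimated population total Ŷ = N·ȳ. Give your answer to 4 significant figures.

Var(Ŷ) = N²·Var(ȳ) = N²·(1 − n/N)·s²/n.
f = 222/8203 = 0.02706327; Var(ȳ) = 0.97293673·20.4/222 = 0.089404997.
Var(Ŷ) = 8203² · 0.089404997 = 6.0159915 × 10^6.

6.016 × 10^6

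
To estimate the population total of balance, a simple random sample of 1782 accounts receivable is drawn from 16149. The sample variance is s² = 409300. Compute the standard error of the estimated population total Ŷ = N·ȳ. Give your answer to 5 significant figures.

230850

Var(Ŷ) = N²·Var(ȳ) = N²·(1 − n/N)·s²/n.
f = 1782/16149 = 0.11034739; Var(ȳ) = 0.88965261·409300/1782 = 204.34052.
Var(Ŷ) = 16149² · 204.34052 = 5.3290005 × 10^10.
SE(Ŷ) = √(5.3290005 × 10^10) = 230850.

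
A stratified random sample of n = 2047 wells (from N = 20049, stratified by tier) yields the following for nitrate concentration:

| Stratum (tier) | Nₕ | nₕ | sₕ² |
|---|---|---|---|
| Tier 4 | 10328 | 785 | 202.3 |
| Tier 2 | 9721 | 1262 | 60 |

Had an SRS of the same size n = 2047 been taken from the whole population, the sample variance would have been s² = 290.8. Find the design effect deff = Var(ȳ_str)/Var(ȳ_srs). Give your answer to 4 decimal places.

Var(ȳ_str) = Σ Wₕ²(1−fₕ)sₕ²/nₕ with Wₕ = Nₕ/20049:
  Tier 4: (10328/20049)²·(1−785/10328)·202.3/785 = 0.063189068
  Tier 2: (9721/20049)²·(1−1262/9721)·60/1262 = 0.0097260485
  → Var(ȳ_str) = 0.072915117.
Var(ȳ_srs) = (1 − 2047/20049)·290.8/2047 = 0.12755709.
deff = 0.072915117 / 0.12755709 = 0.5716.

0.5716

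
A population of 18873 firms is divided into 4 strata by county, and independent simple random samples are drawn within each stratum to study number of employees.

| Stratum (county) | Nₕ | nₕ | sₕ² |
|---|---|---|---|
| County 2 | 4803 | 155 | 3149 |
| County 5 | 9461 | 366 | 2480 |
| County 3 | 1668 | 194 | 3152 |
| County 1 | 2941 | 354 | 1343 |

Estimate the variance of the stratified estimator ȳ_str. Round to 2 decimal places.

Var(ȳ_str) = Σₕ Wₕ²(1 − fₕ)sₕ²/nₕ with Wₕ = Nₕ/N, N = 18873.
County 2: Wₕ = 0.25449054; term = 0.25449054²·(1 − 0.03227150)·3149/155 = 1.2733207.
County 5: Wₕ = 0.50129815; term = 0.50129815²·(1 − 0.03868513)·2480/366 = 1.6369238.
County 3: Wₕ = 0.08838023; term = 0.08838023²·(1 − 0.11630695)·3152/194 = 0.11214919.
County 1: Wₕ = 0.15583108; term = 0.15583108²·(1 − 0.12036722)·1343/354 = 0.081036808.
Sum = 3.1034305.

3.10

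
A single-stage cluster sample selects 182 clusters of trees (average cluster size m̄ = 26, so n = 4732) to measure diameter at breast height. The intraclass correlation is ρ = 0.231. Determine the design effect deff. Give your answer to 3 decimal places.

deff = 1 + (26 − 1)·0.231 = 1 + 5.775 = 6.775.

6.775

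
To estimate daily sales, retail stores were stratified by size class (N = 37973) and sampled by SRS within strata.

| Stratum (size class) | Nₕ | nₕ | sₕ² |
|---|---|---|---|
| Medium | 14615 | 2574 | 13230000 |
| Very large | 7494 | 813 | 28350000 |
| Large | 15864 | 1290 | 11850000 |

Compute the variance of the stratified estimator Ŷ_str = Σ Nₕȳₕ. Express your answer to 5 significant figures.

Var(Ŷ_str) = Σₕ Nₕ²(1 − fₕ)sₕ²/nₕ.
Medium: 14615²·(1 − 2574/14615)·13230000/2574 = 9.0450855 × 10^11.
Very large: 7494²·(1 − 813/7494)·28350000/813 = 1.7458932 × 10^12.
Large: 15864²·(1 − 1290/15864)·11850000/1290 = 2.1238317 × 10^12.
Sum = 4.7742335 × 10^12.

4.7742 × 10^12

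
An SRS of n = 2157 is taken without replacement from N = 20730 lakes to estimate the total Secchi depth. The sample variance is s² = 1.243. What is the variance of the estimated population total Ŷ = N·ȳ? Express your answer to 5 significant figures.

Var(Ŷ) = N²·Var(ȳ) = N²·(1 − n/N)·s²/n.
f = 2157/20730 = 0.10405210; Var(ȳ) = 0.89594790·1.243/2157 = 5.1630192 × 10^-4.
Var(Ŷ) = 20730² · (5.1630192 × 10^-4) = 221871.92.

221870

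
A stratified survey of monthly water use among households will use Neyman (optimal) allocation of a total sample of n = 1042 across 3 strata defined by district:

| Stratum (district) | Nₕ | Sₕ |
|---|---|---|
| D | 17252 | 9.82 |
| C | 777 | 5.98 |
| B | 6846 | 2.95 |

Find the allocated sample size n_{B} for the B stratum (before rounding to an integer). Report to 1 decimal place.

Neyman allocation: nₕ = n·NₕSₕ / Σⱼ NⱼSⱼ.
Σ NⱼSⱼ = 17252·9.82 + 777·5.98 + 6846·2.95 = 194256.8.
n_{B} = 1042·6846·2.95 / 194256.8 = 108.3.

108.3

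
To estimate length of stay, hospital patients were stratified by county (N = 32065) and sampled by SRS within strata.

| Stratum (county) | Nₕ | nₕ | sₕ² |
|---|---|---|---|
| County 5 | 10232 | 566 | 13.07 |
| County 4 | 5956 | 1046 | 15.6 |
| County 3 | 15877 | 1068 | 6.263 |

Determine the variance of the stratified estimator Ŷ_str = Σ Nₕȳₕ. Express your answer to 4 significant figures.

4.099 × 10^6

Var(Ŷ_str) = Σₕ Nₕ²(1 − fₕ)sₕ²/nₕ.
County 5: 10232²·(1 − 566/10232)·13.07/566 = 2.2838442 × 10^6.
County 4: 5956²·(1 − 1046/5956)·15.6/1046 = 436143.19.
County 3: 15877²·(1 − 1068/15877)·6.263/1068 = 1.3788129 × 10^6.
Sum = 4.0988003 × 10^6.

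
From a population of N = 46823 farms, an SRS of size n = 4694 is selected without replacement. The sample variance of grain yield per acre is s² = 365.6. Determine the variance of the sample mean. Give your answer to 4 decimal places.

0.0701

Under SRS without replacement, Var(ȳ) = (1 − f)·s²/n with f = n/N = 4694/46823 = 0.10024988.
Var(ȳ) = (1 − 0.10024988)·365.6/4694 = 0.89975012·0.077886664 = 0.070078535.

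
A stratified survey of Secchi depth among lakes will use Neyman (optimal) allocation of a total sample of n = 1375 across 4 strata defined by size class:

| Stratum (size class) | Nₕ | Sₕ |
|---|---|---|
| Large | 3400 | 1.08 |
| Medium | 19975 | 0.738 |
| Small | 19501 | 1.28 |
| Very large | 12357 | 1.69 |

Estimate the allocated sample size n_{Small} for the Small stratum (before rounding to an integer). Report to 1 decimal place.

Neyman allocation: nₕ = n·NₕSₕ / Σⱼ NⱼSⱼ.
Σ NⱼSⱼ = 3400·1.08 + 19975·0.738 + 19501·1.28 + 12357·1.69 = 64258.16.
n_{Small} = 1375·19501·1.28 / 64258.16 = 534.1.

534.1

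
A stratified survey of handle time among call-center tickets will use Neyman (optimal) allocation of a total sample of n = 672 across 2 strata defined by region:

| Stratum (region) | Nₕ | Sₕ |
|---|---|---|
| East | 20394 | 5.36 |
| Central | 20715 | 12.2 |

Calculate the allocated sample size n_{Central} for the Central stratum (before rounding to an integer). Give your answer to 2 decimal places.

469.10

Neyman allocation: nₕ = n·NₕSₕ / Σⱼ NⱼSⱼ.
Σ NⱼSⱼ = 20394·5.36 + 20715·12.2 = 362034.84.
n_{Central} = 672·20715·12.2 / 362034.84 = 469.10.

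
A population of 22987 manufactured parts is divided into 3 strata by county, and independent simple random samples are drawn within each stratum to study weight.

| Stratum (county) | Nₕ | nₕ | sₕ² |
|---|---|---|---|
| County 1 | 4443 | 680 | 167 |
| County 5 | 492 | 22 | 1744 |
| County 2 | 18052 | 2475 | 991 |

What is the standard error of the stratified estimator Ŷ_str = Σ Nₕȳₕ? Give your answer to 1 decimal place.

Var(Ŷ_str) = Σₕ Nₕ²(1 − fₕ)sₕ²/nₕ.
County 1: 4443²·(1 − 680/4443)·167/680 = 4.1059919 × 10^6.
County 5: 492²·(1 − 22/492)·1744/22 = 1.8331025 × 10^7.
County 2: 18052²·(1 − 2475/18052)·991/2475 = 1.1259202 × 10^8.
Sum = 1.3502904 × 10^8.
SE = √(1.3502904 × 10^8) = 11620.2.

11620.2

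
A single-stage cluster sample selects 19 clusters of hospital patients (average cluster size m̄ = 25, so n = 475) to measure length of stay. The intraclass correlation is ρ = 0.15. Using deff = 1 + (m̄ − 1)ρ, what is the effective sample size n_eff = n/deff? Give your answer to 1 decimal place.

deff = 1 + (25 − 1)·0.15 = 1 + 3.6 = 4.6.
n_eff = 475 / 4.6 = 103.3.

103.3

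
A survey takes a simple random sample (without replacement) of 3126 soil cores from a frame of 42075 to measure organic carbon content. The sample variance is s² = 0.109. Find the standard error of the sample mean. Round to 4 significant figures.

Under SRS without replacement, Var(ȳ) = (1 − f)·s²/n with f = n/N = 3126/42075 = 0.07429590.
Var(ȳ) = (1 − 0.07429590)·0.109/3126 = 0.92570410·3.4868842 × 10^-5 = 3.227823 × 10^-5.
SE(ȳ) = √(3.227823 × 10^-5) = 0.005681.

0.005681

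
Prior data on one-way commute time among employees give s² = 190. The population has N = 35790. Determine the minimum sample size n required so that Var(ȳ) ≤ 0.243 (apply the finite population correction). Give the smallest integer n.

Without fpc, n₀ = s²/D = 190/0.243 = 781.8930.
With fpc, (1 − n/N)·s²/n ≤ D requires n ≥ n₀/(1 + n₀/N) = 781.8930/(1 + 781.8930/35790) = 765.1764.
Rounding up, n = 766.

766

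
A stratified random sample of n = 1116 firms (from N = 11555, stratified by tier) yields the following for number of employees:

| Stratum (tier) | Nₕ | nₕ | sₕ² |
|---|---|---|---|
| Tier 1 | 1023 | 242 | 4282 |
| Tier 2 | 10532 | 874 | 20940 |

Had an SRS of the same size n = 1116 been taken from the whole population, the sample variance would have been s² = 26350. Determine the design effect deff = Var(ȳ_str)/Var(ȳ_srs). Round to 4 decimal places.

0.8607

Var(ȳ_str) = Σ Wₕ²(1−fₕ)sₕ²/nₕ with Wₕ = Nₕ/11555:
  Tier 1: (1023/11555)²·(1−242/1023)·4282/242 = 0.10588101
  Tier 2: (10532/11555)²·(1−874/10532)·20940/874 = 18.252544
  → Var(ȳ_str) = 18.358425.
Var(ȳ_srs) = (1 − 1116/11555)·26350/1116 = 21.330713.
deff = 18.358425 / 21.330713 = 0.8607.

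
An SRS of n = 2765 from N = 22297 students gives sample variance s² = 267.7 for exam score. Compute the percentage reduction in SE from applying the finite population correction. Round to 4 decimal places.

6.4055

f = n/N = 2765/22297 = 0.12400771.
SE_no-fpc = √(s²/n) = 0.31115488; SE_fpc = √((1−f)s²/n) = 0.29122373.
Ratio = √(1−f) = 0.93594460. Reduction = 100·(1 − 0.93594460) = 6.4055%.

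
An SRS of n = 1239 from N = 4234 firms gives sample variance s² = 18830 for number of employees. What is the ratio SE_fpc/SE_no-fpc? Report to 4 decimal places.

f = n/N = 1239/4234 = 0.29263108.
SE_no-fpc = √(s²/n) = 3.8984279; SE_fpc = √((1−f)s²/n) = 3.2787816.
Ratio = √(1−f) = 0.84105227.

0.8411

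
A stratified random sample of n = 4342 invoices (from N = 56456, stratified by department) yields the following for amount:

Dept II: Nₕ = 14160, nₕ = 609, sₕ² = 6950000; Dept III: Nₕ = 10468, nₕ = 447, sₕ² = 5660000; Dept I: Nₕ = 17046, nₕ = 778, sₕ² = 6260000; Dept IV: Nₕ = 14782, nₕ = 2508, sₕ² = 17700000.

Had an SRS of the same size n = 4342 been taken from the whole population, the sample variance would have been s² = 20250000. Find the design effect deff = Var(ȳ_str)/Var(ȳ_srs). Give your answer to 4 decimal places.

0.5123

Var(ȳ_str) = Σ Wₕ²(1−fₕ)sₕ²/nₕ with Wₕ = Nₕ/56456:
  Dept II: (14160/56456)²·(1−609/14160)·6950000/609 = 687.03981
  Dept III: (10468/56456)²·(1−447/10468)·5660000/447 = 416.73836
  Dept I: (17046/56456)²·(1−778/17046)·6260000/778 = 700.05341
  Dept IV: (14782/56456)²·(1−2508/14782)·17700000/2508 = 401.73978
  → Var(ȳ_str) = 2205.5714.
Var(ȳ_srs) = (1 − 4342/56456)·20250000/4342 = 4305.063.
deff = 2205.5714 / 4305.063 = 0.5123.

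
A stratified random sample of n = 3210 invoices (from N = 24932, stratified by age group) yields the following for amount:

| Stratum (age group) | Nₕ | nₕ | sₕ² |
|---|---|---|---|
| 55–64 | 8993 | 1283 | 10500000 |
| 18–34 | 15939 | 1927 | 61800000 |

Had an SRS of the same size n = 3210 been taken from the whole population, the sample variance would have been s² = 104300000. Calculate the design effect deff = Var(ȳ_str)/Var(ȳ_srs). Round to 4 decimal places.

0.4393

Var(ȳ_str) = Σ Wₕ²(1−fₕ)sₕ²/nₕ with Wₕ = Nₕ/24932:
  55–64: (8993/24932)²·(1−1283/8993)·10500000/1283 = 912.86673
  18–34: (15939/24932)²·(1−1927/15939)·61800000/1927 = 11522.686
  → Var(ȳ_str) = 12435.553.
Var(ȳ_srs) = (1 − 3210/24932)·104300000/3210 = 28308.833.
deff = 12435.553 / 28308.833 = 0.4393.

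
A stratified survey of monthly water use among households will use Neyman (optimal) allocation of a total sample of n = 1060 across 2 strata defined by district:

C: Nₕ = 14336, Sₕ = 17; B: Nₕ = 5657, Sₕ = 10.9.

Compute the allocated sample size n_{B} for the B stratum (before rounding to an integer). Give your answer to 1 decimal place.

214.0

Neyman allocation: nₕ = n·NₕSₕ / Σⱼ NⱼSⱼ.
Σ NⱼSⱼ = 14336·17 + 5657·10.9 = 305373.3.
n_{B} = 1060·5657·10.9 / 305373.3 = 214.0.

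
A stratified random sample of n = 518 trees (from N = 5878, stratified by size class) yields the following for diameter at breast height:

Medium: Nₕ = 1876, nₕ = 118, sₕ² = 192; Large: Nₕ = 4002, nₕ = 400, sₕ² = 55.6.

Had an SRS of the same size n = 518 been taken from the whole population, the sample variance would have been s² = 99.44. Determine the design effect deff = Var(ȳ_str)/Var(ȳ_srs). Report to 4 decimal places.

1.2185

Var(ȳ_str) = Σ Wₕ²(1−fₕ)sₕ²/nₕ with Wₕ = Nₕ/5878:
  Medium: (1876/5878)²·(1−118/1876)·192/118 = 0.15531441
  Large: (4002/5878)²·(1−400/4002)·55.6/400 = 0.057993114
  → Var(ȳ_str) = 0.21330752.
Var(ȳ_srs) = (1 − 518/5878)·99.44/518 = 0.17505179.
deff = 0.21330752 / 0.17505179 = 1.2185.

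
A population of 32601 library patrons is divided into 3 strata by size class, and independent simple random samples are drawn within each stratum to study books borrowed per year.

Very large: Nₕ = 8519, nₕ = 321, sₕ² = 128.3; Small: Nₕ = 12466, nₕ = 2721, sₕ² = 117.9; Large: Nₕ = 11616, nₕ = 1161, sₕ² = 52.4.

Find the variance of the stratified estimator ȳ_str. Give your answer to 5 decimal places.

Var(ȳ_str) = Σₕ Wₕ²(1 − fₕ)sₕ²/nₕ with Wₕ = Nₕ/N, N = 32601.
Very large: Wₕ = 0.26131100; term = 0.26131100²·(1 − 0.03768048)·128.3/321 = 0.026263724.
Small: Wₕ = 0.38238091; term = 0.38238091²·(1 − 0.21827370)·117.9/2721 = 0.0049525901.
Large: Wₕ = 0.35630809; term = 0.35630809²·(1 − 0.09994835)·52.4/1161 = 0.0051572462.
Sum = 0.03637356.

0.03637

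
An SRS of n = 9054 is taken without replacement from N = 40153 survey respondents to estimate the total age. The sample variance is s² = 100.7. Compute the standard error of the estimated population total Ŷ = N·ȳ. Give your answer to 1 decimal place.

Var(Ŷ) = N²·Var(ȳ) = N²·(1 − n/N)·s²/n.
f = 9054/40153 = 0.22548751; Var(ȳ) = 0.77451249·100.7/9054 = 0.0086142487.
Var(Ŷ) = 40153² · 0.0086142487 = 1.3888438 × 10^7.
SE(Ŷ) = √(1.3888438 × 10^7) = 3726.7.

3726.7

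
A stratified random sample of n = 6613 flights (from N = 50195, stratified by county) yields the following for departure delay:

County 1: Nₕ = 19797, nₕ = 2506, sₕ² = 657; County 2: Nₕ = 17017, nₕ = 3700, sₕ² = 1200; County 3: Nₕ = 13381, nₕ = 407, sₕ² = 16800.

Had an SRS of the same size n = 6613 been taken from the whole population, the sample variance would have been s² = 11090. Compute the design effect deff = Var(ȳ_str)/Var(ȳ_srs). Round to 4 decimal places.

Var(ȳ_str) = Σ Wₕ²(1−fₕ)sₕ²/nₕ with Wₕ = Nₕ/50195:
  County 1: (19797/50195)²·(1−2506/19797)·657/2506 = 0.035619095
  County 2: (17017/50195)²·(1−3700/17017)·1200/3700 = 0.029170777
  County 3: (13381/50195)²·(1−407/13381)·16800/407 = 2.8441757
  → Var(ȳ_str) = 2.9089656.
Var(ȳ_srs) = (1 − 6613/50195)·11090/6613 = 1.4560615.
deff = 2.9089656 / 1.4560615 = 1.9978.

1.9978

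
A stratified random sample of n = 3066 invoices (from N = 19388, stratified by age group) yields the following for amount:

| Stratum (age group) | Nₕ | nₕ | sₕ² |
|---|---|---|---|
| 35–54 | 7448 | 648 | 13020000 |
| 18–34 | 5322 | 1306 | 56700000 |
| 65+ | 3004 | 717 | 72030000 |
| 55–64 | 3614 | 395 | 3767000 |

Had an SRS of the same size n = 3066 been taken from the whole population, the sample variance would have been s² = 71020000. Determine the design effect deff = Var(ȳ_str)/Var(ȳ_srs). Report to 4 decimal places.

Var(ȳ_str) = Σ Wₕ²(1−fₕ)sₕ²/nₕ with Wₕ = Nₕ/19388:
  35–54: (7448/19388)²·(1−648/7448)·13020000/648 = 2707.1888
  18–34: (5322/19388)²·(1−1306/5322)·56700000/1306 = 2468.5529
  65+: (3004/19388)²·(1−717/3004)·72030000/717 = 1836.0915
  55–64: (3614/19388)²·(1−395/3614)·3767000/395 = 295.14921
  → Var(ȳ_str) = 7306.9824.
Var(ȳ_srs) = (1 − 3066/19388)·71020000/3066 = 19500.641.
deff = 7306.9824 / 19500.641 = 0.3747.

0.3747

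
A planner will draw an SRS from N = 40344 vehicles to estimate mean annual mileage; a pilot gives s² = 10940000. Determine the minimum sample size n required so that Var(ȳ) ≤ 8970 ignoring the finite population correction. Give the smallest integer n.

Without fpc, n₀ = s²/D = 10940000/8970 = 1219.6210.
Rounding up, n = 1220.

1220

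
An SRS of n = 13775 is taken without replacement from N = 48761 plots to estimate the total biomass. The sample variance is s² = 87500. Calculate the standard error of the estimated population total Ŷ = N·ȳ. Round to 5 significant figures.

Var(Ŷ) = N²·Var(ȳ) = N²·(1 − n/N)·s²/n.
f = 13775/48761 = 0.28250036; Var(ȳ) = 0.71749964·87500/13775 = 4.5576202.
Var(Ŷ) = 48761² · 4.5576202 = 1.0836358 × 10^10.
SE(Ŷ) = √(1.0836358 × 10^10) = 104100.

104100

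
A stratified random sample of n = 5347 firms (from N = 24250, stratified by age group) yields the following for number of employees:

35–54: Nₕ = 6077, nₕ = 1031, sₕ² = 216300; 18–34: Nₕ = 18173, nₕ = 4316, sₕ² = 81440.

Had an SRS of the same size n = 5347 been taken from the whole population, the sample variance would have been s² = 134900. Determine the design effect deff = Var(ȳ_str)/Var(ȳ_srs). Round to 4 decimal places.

0.9671

Var(ȳ_str) = Σ Wₕ²(1−fₕ)sₕ²/nₕ with Wₕ = Nₕ/24250:
  35–54: (6077/24250)²·(1−1031/6077)·216300/1031 = 10.939837
  18–34: (18173/24250)²·(1−4316/18173)·81440/4316 = 8.0803224
  → Var(ȳ_str) = 19.020159.
Var(ȳ_srs) = (1 − 5347/24250)·134900/5347 = 19.666214.
deff = 19.020159 / 19.666214 = 0.9671.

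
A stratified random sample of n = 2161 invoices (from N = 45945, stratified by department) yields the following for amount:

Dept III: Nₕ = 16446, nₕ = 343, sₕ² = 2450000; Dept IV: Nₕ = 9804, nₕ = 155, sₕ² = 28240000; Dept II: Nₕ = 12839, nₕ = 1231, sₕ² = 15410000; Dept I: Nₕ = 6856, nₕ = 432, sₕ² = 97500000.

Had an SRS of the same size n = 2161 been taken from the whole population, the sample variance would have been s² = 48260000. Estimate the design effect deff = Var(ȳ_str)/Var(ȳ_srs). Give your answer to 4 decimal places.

0.6885

Var(ȳ_str) = Σ Wₕ²(1−fₕ)sₕ²/nₕ with Wₕ = Nₕ/45945:
  Dept III: (16446/45945)²·(1−343/16446)·2450000/343 = 896.11249
  Dept IV: (9804/45945)²·(1−155/9804)·28240000/155 = 8164.735
  Dept II: (12839/45945)²·(1−1231/12839)·15410000/1231 = 883.80544
  Dept I: (6856/45945)²·(1−432/6856)·97500000/432 = 4708.9133
  → Var(ȳ_str) = 14653.566.
Var(ȳ_srs) = (1 − 2161/45945)·48260000/2161 = 21281.867.
deff = 14653.566 / 21281.867 = 0.6885.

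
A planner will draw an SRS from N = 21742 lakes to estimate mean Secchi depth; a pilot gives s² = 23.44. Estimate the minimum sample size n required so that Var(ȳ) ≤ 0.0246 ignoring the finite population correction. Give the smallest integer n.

Without fpc, n₀ = s²/D = 23.44/0.0246 = 952.8455.
Rounding up, n = 953.

953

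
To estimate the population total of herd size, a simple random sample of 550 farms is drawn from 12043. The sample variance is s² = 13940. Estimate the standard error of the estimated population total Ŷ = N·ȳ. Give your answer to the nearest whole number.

59229

Var(Ŷ) = N²·Var(ȳ) = N²·(1 − n/N)·s²/n.
f = 550/12043 = 0.04566968; Var(ȳ) = 0.95433032·13940/550 = 24.187936.
Var(Ŷ) = 12043² · 24.187936 = 3.5080695 × 10^9.
SE(Ŷ) = √(3.5080695 × 10^9) = 59229.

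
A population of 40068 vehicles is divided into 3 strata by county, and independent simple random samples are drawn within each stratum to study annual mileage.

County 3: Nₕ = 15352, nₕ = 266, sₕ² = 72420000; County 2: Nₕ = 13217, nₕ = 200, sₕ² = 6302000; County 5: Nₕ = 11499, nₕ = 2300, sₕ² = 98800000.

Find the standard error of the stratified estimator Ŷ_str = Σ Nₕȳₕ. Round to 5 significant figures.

8.5451 × 10^6

Var(Ŷ_str) = Σₕ Nₕ²(1 − fₕ)sₕ²/nₕ.
County 3: 15352²·(1 − 266/15352)·72420000/266 = 6.305448 × 10^13.
County 2: 13217²·(1 − 200/13217)·6302000/200 = 5.4211597 × 10^12.
County 5: 11499²·(1 − 2300/11499)·98800000/2300 = 4.5439108 × 10^12.
Sum = 7.3019551 × 10^13.
SE = √(7.3019551 × 10^13) = 8.5451 × 10^6.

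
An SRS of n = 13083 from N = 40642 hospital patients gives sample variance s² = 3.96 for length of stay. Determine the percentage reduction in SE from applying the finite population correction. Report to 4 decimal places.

f = n/N = 13083/40642 = 0.32190837.
SE_no-fpc = √(s²/n) = 0.017397784; SE_fpc = √((1−f)s²/n) = 0.014326434.
Ratio = √(1−f) = 0.82346319. Reduction = 100·(1 − 0.82346319) = 17.6537%.

17.6537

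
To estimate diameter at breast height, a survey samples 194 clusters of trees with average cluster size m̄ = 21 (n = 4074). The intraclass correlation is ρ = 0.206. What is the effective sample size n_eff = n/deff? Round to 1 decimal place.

deff = 1 + (21 − 1)·0.206 = 1 + 4.12 = 5.12.
n_eff = 4074 / 5.12 = 795.7.

795.7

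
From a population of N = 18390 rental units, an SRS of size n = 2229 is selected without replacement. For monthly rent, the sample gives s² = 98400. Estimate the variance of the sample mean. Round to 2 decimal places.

Under SRS without replacement, Var(ȳ) = (1 − f)·s²/n with f = n/N = 2229/18390 = 0.12120718.
Var(ȳ) = (1 − 0.12120718)·98400/2229 = 0.87879282·44.145357 = 38.794623.

38.79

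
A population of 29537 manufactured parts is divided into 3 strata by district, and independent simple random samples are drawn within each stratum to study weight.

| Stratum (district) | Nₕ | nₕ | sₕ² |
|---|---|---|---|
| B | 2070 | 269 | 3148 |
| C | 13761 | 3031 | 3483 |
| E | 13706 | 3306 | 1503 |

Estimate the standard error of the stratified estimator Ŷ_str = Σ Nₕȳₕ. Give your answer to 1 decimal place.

Var(Ŷ_str) = Σₕ Nₕ²(1 − fₕ)sₕ²/nₕ.
B: 2070²·(1 − 269/2070)·3148/269 = 4.362812 × 10^7.
C: 13761²·(1 − 3031/13761)·3483/3031 = 1.6967476 × 10^8.
E: 13706²·(1 − 3306/13706)·1503/3306 = 6.4803759 × 10^7.
Sum = 2.7810664 × 10^8.
SE = √(2.7810664 × 10^8) = 16676.5.

16676.5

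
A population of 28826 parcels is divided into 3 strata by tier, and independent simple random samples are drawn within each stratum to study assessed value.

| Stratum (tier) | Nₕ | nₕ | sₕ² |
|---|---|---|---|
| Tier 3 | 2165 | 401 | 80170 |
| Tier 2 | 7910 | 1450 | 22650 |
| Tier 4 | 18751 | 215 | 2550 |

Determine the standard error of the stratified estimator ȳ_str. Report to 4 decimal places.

Var(ȳ_str) = Σₕ Wₕ²(1 − fₕ)sₕ²/nₕ with Wₕ = Nₕ/N, N = 28826.
Tier 3: Wₕ = 0.07510581; term = 0.07510581²·(1 − 0.18521940)·80170/401 = 0.91887244.
Tier 2: Wₕ = 0.27440505; term = 0.27440505²·(1 − 0.18331226)·22650/1450 = 0.96059526.
Tier 4: Wₕ = 0.65048914; term = 0.65048914²·(1 − 0.01146606)·2550/215 = 4.9610478.
Sum = 6.8405155.
SE = √(6.8405155) = 2.6154.

2.6154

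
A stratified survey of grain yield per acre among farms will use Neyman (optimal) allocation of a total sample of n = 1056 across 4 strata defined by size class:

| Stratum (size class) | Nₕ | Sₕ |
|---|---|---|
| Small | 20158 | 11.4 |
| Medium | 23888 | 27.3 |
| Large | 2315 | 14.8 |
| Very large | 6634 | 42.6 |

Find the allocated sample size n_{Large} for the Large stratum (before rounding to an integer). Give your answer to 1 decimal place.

Neyman allocation: nₕ = n·NₕSₕ / Σⱼ NⱼSⱼ.
Σ NⱼSⱼ = 20158·11.4 + 23888·27.3 + 2315·14.8 + 6634·42.6 = 1.198814 × 10^6.
n_{Large} = 1056·2315·14.8 / (1.198814 × 10^6) = 30.2.

30.2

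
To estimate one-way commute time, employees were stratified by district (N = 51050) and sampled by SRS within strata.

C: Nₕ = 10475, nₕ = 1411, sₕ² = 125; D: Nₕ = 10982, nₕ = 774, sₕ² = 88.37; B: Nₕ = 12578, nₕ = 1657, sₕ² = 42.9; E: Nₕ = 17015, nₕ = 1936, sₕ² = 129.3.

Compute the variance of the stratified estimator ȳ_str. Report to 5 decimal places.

0.01608

Var(ȳ_str) = Σₕ Wₕ²(1 − fₕ)sₕ²/nₕ with Wₕ = Nₕ/N, N = 51050.
C: Wₕ = 0.20519099; term = 0.20519099²·(1 − 0.13470167)·125/1411 = 0.0032274939.
D: Wₕ = 0.21512243; term = 0.21512243²·(1 − 0.07047897)·88.37/774 = 0.0049112778.
B: Wₕ = 0.24638590; term = 0.24638590²·(1 − 0.13173796)·42.9/1657 = 0.0013646375.
E: Wₕ = 0.33330069; term = 0.33330069²·(1 − 0.11378196)·129.3/1936 = 0.0065751577.
Sum = 0.016078567.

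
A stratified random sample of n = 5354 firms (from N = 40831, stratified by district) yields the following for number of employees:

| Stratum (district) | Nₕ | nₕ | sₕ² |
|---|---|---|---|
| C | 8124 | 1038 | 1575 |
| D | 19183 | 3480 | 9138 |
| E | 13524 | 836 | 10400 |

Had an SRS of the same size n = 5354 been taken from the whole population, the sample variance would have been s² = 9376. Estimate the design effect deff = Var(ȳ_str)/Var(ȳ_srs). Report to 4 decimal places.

1.1877

Var(ȳ_str) = Σ Wₕ²(1−fₕ)sₕ²/nₕ with Wₕ = Nₕ/40831:
  C: (8124/40831)²·(1−1038/8124)·1575/1038 = 0.052393117
  D: (19183/40831)²·(1−3480/19183)·9138/3480 = 0.47445064
  E: (13524/40831)²·(1−836/13524)·10400/836 = 1.2803991
  → Var(ȳ_str) = 1.8072429.
Var(ȳ_srs) = (1 − 5354/40831)·9376/5354 = 1.5215846.
deff = 1.8072429 / 1.5215846 = 1.1877.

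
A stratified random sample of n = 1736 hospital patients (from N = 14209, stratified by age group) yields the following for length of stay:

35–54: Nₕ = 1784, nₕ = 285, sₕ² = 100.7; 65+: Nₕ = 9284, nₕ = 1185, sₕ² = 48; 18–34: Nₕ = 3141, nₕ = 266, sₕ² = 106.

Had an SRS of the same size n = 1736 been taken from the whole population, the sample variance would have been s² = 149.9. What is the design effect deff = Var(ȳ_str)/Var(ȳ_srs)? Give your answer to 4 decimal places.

0.4959

Var(ȳ_str) = Σ Wₕ²(1−fₕ)sₕ²/nₕ with Wₕ = Nₕ/14209:
  35–54: (1784/14209)²·(1−285/1784)·100.7/285 = 0.0046800885
  65+: (9284/14209)²·(1−1185/9284)·48/1185 = 0.015085593
  18–34: (3141/14209)²·(1−266/3141)·106/266 = 0.01782391
  → Var(ȳ_str) = 0.037589592.
Var(ȳ_srs) = (1 − 1736/14209)·149.9/1736 = 0.075798275.
deff = 0.037589592 / 0.075798275 = 0.4959.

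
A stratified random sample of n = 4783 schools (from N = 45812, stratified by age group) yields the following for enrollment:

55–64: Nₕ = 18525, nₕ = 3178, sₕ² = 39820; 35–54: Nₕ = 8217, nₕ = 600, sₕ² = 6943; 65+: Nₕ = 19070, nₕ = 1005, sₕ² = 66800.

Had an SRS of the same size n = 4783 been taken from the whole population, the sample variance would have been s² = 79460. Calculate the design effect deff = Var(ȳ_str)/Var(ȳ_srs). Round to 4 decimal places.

0.8706

Var(ȳ_str) = Σ Wₕ²(1−fₕ)sₕ²/nₕ with Wₕ = Nₕ/45812:
  55–64: (18525/45812)²·(1−3178/18525)·39820/3178 = 1.6973467
  35–54: (8217/45812)²·(1−600/8217)·6943/600 = 0.34509181
  65+: (19070/45812)²·(1−1005/19070)·66800/1005 = 10.910397
  → Var(ȳ_str) = 12.952836.
Var(ȳ_srs) = (1 − 4783/45812)·79460/4783 = 14.878524.
deff = 12.952836 / 14.878524 = 0.8706.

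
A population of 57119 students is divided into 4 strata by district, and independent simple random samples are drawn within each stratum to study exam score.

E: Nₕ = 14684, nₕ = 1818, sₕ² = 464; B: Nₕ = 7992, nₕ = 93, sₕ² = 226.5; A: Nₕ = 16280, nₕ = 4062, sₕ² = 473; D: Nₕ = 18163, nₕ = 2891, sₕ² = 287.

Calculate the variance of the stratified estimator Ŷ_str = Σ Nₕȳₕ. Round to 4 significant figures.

2.527 × 10^8

Var(Ŷ_str) = Σₕ Nₕ²(1 − fₕ)sₕ²/nₕ.
E: 14684²·(1 − 1818/14684)·464/1818 = 4.8218314 × 10^7.
B: 7992²·(1 − 93/7992)·226.5/93 = 1.5374919 × 10^8.
A: 16280²·(1 − 4062/16280)·473/4062 = 2.3161983 × 10^7.
D: 18163²·(1 − 2891/18163)·287/2891 = 2.7537043 × 10^7.
Sum = 2.5266653 × 10^8.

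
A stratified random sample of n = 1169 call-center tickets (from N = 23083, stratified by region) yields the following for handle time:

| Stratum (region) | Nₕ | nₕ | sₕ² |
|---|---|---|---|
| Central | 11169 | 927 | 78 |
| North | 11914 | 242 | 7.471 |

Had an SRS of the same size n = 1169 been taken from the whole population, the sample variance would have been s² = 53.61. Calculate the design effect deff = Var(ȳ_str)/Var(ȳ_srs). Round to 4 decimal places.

0.6000

Var(ȳ_str) = Σ Wₕ²(1−fₕ)sₕ²/nₕ with Wₕ = Nₕ/23083:
  Central: (11169/23083)²·(1−927/11169)·78/927 = 0.018064645
  North: (11914/23083)²·(1−242/11914)·7.471/242 = 0.0080571554
  → Var(ȳ_str) = 0.0261218.
Var(ȳ_srs) = (1 − 1169/23083)·53.61/1169 = 0.043537221.
deff = 0.0261218 / 0.043537221 = 0.6000.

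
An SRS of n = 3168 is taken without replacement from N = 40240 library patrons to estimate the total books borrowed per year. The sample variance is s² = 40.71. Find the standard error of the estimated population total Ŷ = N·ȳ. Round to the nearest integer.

Var(Ŷ) = N²·Var(ȳ) = N²·(1 − n/N)·s²/n.
f = 3168/40240 = 0.07872763; Var(ȳ) = 0.92127237·40.71/3168 = 0.011838699.
Var(Ŷ) = 40240² · 0.011838699 = 1.9169903 × 10^7.
SE(Ŷ) = √(1.9169903 × 10^7) = 4378.

4378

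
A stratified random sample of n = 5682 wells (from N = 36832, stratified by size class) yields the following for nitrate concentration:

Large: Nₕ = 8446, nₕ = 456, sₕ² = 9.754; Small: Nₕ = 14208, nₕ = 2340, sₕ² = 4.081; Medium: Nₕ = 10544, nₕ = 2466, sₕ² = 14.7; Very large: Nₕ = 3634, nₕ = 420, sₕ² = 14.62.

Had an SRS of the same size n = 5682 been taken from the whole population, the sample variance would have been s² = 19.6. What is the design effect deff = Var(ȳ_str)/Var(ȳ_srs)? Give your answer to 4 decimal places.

Var(ȳ_str) = Σ Wₕ²(1−fₕ)sₕ²/nₕ with Wₕ = Nₕ/36832:
  Large: (8446/36832)²·(1−456/8446)·9.754/456 = 0.0010640577
  Small: (14208/36832)²·(1−2340/14208)·4.081/2340 = 2.1677571 × 10^-4
  Medium: (10544/36832)²·(1−2466/10544)·14.7/2466 = 3.7426818 × 10^-4
  Very large: (3634/36832)²·(1−420/3634)·14.62/420 = 2.9969416 × 10^-4
  → Var(ȳ_str) = 0.0019547958.
Var(ȳ_srs) = (1 − 5682/36832)·19.6/5682 = 0.0029173437.
deff = 0.0019547958 / 0.0029173437 = 0.6701.

0.6701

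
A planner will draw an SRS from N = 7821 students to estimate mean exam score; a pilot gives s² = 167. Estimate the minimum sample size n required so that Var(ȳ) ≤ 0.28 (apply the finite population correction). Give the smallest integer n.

555

Without fpc, n₀ = s²/D = 167/0.28 = 596.4286.
With fpc, (1 − n/N)·s²/n ≤ D requires n ≥ n₀/(1 + n₀/N) = 596.4286/(1 + 596.4286/7821) = 554.1678.
Rounding up, n = 555.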